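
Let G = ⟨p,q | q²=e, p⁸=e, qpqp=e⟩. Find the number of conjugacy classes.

The conjugacy classes (representative and size) are:
  [e] (size 1), [p] (size 2), [p⁶] (size 2), [p³] (size 2), [p⁴] (size 1), [q] (size 4), [p⁵q] (size 4).
Class equation: 1 + 2 + 2 + 2 + 1 + 4 + 4 = 16 = |G|. So G has 7 conjugacy classes.

Answer: 7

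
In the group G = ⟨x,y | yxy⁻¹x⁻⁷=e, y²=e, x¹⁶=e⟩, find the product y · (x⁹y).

Compute y · (x⁹y) by multiplying left to right and reducing via the relations at each step:
  y · x⁹ = x¹⁵y
  (x¹⁵y) · y = x¹⁵

Answer: x¹⁵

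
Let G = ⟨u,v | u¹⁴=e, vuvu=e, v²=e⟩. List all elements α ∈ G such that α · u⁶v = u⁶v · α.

⟨u⁶v⟩ ⊆ C_G(u⁶v) since powers of u⁶v commute with u⁶v; so |C_G(u⁶v)| ≥ |⟨u⁶v⟩| = 2.
By orbit–stabilizer, |C_G(u⁶v)| = |G| / |conj. class of u⁶v| = 28 / 7 = 4.
The 4 elements commuting with u⁶v are {e, u⁷, u¹³v, u⁶v}.

Answer: {e, u⁷, u¹³v, u⁶v}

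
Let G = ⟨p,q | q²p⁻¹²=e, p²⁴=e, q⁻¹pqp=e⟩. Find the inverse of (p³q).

The order of (p³q) is 4 (smallest k with (p³q)ᵏ = e), so (p³q)⁻¹ = (p³q)³ = p³q⁻¹.
Check: (p³q) · (p³q⁻¹) → (p³q) · p³ = q;   q · q⁻¹ = e, giving e as required.

Answer: p³q⁻¹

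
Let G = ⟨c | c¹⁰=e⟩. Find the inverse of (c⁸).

The order of (c⁸) is 5 (smallest k with (c⁸)ᵏ = e), so (c⁸)⁻¹ = (c⁸)⁴ = c².
Check: (c⁸) · (c²) → (c⁸) · c² = e, giving e as required.

Answer: c²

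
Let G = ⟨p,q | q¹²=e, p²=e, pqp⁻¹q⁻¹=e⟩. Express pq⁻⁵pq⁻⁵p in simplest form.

Multiply left to right, reducing at each step:
  p · q⁻⁵ = pq⁷
  (pq⁷) · p = q⁷
  (q⁷) · q⁻⁵ = q²
  (q²) · p = pq²

Answer: pq²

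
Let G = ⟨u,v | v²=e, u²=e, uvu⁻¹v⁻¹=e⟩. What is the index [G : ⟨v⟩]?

First find ord(v) by computing successive powers:
  v¹ = v, v² = e.
So |⟨v⟩| = ord(v) = 2. With |G| = 4, by Lagrange [G : ⟨v⟩] = 4/2 = 2.

Answer: 2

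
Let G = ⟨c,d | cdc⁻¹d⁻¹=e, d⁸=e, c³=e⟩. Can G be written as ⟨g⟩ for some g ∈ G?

|G| = 24. The element cd has order 24 (its powers give 24 distinct elements), so ⟨cd⟩ = G and G is cyclic.

Answer: Yes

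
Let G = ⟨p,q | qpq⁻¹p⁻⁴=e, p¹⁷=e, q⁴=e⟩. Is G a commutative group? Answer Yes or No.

p·q = pq but q·p = p⁴q, so p·q ≠ q·p and G is not abelian.

Answer: No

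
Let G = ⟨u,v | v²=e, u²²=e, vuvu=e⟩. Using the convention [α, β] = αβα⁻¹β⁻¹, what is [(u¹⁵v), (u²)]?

[(u¹⁵v), (u²)] = (u¹⁵v)·(u²)·(u¹⁵v)⁻¹·(u²)⁻¹.
  (u¹⁵v) · (u²) = u¹³v
  (u¹³v) · (u¹⁵v) = u²⁰
  (u²⁰) · (u²⁰) = u¹⁸

Answer: u¹⁸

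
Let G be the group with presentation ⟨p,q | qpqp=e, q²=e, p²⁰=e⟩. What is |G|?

Enumerate words in the generators, reducing via the relations: the distinct elements are
  {e, p, q, pq, p², p³, p⁴, p⁵, p⁶, p⁷, p⁸, p⁹, p²q, p³q, p¹², p¹³, p¹¹, p¹⁰, p¹⁴, p¹⁵, p¹⁶, p¹⁷, p¹⁸, p¹⁹, p⁴q, p⁵q, p⁶q, p⁷q, p⁸q, p⁹q, p¹²q, p¹³q, p¹¹q, p¹⁰q, p¹⁴q, p¹⁵q, p¹⁶q, p¹⁷q, p¹⁸q, p¹⁹q}.
No further products give new elements, so |G| = 40.

Answer: 40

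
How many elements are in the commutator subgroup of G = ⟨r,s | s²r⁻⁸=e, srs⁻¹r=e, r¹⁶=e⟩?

G' = [G, G] is generated by all commutators. The generator-pair commutators are: [r, s] = r².
The subgroup they normally generate is {e, r², r⁴, r⁶, r⁸, r¹⁰, r¹², r¹⁴}, of order 8.
Check: |G/G'| = 32/8 = 4 is the order of the abelianisation.

Answer: 8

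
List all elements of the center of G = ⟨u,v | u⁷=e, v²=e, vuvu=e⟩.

An element z ∈ Z(G) iff z commutes with every generator.
For example e is central: e·u = u = u·e; e·v = v = v·e.
Whereas u ∉ Z(G) since u·v = uv ≠ u⁶v = v·u.
Checking each of the 14 elements this way gives Z(G) = {e}, of order 1.

Answer: {e}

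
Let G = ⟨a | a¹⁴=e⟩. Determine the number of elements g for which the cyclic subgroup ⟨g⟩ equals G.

G is cyclic of order 14. An element generates G iff its order is 14, and a cyclic group of order 14 has exactly φ(14) = 6 such elements.

Answer: 6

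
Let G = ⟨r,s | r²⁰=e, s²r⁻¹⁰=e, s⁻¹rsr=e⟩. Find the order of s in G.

Compute successive powers until reaching e:
  s¹ = s, s² = r¹⁰, s³ = s⁻¹, s⁴ = e.
The smallest positive k with sᵏ = e is 4.

Answer: 4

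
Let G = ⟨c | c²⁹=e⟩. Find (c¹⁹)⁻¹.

The order of (c¹⁹) is 29 (smallest k with (c¹⁹)ᵏ = e), so (c¹⁹)⁻¹ = (c¹⁹)²⁸ = c¹⁰.
Check: (c¹⁹) · (c¹⁰) → (c¹⁹) · c¹⁰ = e, giving e as required.

Answer: c¹⁰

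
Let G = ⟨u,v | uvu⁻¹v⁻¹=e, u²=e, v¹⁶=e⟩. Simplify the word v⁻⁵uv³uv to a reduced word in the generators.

Multiply left to right, reducing at each step:
  (v¹¹) · u = uv¹¹
  (uv¹¹) · v³ = uv¹⁴
  (uv¹⁴) · u = v¹⁴
  (v¹⁴) · v = v¹⁵

Answer: v¹⁵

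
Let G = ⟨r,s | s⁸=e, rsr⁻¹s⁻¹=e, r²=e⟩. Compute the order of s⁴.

Compute successive powers until reaching e:
  (s⁴)¹ = s⁴, (s⁴)² = e.
The smallest positive k with (s⁴)ᵏ = e is 2.

Answer: 2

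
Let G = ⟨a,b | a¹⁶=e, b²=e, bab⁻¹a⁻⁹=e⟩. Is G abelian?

a·b = ab but b·a = a⁹b, so a·b ≠ b·a and G is not abelian.

Answer: No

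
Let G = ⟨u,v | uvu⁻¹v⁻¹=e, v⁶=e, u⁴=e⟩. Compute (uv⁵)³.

Compute successive powers of (uv⁵), reducing at each step:
  (uv⁵)²: (uv⁵) · u = u²v⁵;   (u²v⁵) · v⁵ = u²v⁴
  (uv⁵)³: (u²v⁴) · u = u³v⁴;   (u³v⁴) · v⁵ = u³v³

Answer: u³v³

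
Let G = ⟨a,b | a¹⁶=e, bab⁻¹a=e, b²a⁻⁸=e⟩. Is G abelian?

a·b = ab but b·a = a⁷b⁻¹, so a·b ≠ b·a and G is not abelian.

Answer: No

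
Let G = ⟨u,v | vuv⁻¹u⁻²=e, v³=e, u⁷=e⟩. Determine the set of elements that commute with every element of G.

An element z ∈ Z(G) iff z commutes with every generator.
For example e is central: e·u = u = u·e; e·v = v = v·e.
Whereas u ∉ Z(G) since u·v = uv ≠ u²v = v·u.
Checking each of the 21 elements this way gives Z(G) = {e}, of order 1.

Answer: {e}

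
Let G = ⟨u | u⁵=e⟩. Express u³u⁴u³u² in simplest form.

Multiply left to right, reducing at each step:
  (u³) · u⁴ = u²
  (u²) · u³ = e
  e · u² = u²

Answer: u²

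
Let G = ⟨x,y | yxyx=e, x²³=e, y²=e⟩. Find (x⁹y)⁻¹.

The order of (x⁹y) is 2 (smallest k with (x⁹y)ᵏ = e), so (x⁹y)⁻¹ = (x⁹y)¹ = x⁹y.
Check: (x⁹y) · (x⁹y) → (x⁹y) · x⁹ = y;   y · y = e, giving e as required.

Answer: x⁹y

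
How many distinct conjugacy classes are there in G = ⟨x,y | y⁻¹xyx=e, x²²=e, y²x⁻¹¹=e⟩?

The conjugacy classes (representative and size) are:
  [e] (size 1), [x²¹] (size 2), [x²] (size 2), [x³] (size 2), [x¹⁸] (size 2), [x¹⁷] (size 2), [x⁶] (size 2), [x⁷] (size 2), [x⁸] (size 2), [x¹³] (size 2), [x¹²] (size 2), [x¹¹] (size 1), [x¹⁰y] (size 11), [x⁷y] (size 11).
Class equation: 1 + 2 + 2 + 2 + 2 + 2 + 2 + 2 + 2 + 2 + 2 + 1 + 11 + 11 = 44 = |G|. So G has 14 conjugacy classes.

Answer: 14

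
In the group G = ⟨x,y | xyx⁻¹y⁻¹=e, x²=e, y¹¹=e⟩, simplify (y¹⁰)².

Compute successive powers of (y¹⁰), reducing at each step:
  (y¹⁰)²: (y¹⁰) · y¹⁰ = y⁹

Answer: y⁹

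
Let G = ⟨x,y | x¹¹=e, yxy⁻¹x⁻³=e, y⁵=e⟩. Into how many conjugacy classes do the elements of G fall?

The conjugacy classes (representative and size) are:
  [e] (size 1), [x³] (size 5), [x⁶] (size 5), [x⁷y] (size 11), [x⁹y²] (size 11), [x⁷y³] (size 11), [x⁷y⁴] (size 11).
Class equation: 1 + 5 + 5 + 11 + 11 + 11 + 11 = 55 = |G|. So G has 7 conjugacy classes.

Answer: 7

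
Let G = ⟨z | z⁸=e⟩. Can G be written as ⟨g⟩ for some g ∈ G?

|G| = 8. The element z has order 8 (its powers give 8 distinct elements), so ⟨z⟩ = G and G is cyclic.

Answer: Yes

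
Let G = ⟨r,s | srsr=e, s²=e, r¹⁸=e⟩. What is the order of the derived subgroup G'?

G' = [G, G] is generated by all commutators. The generator-pair commutators are: [r, s] = r².
The subgroup they normally generate is {e, r², r⁴, r⁶, r⁸, r¹⁰, r¹², r¹⁴, r¹⁶}, of order 9.
Check: |G/G'| = 36/9 = 4 is the order of the abelianisation.

Answer: 9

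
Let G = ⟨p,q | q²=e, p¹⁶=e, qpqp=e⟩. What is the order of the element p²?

Compute successive powers until reaching e:
  (p²)¹ = p², (p²)² = p⁴, (p²)³ = p⁶, (p²)⁴ = p⁸, (p²)⁵ = p¹⁰, (p²)⁶ = p¹², (p²)⁷ = p¹⁴, (p²)⁸ = e.
The smallest positive k with (p²)ᵏ = e is 8.

Answer: 8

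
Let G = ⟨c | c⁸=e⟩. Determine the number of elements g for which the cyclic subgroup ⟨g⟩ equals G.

G is cyclic of order 8. An element generates G iff its order is 8, and a cyclic group of order 8 has exactly φ(8) = 4 such elements.

Answer: 4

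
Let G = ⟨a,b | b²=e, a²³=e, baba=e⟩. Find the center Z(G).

An element z ∈ Z(G) iff z commutes with every generator.
For example e is central: e·a = a = a·e; e·b = b = b·e.
Whereas a ∉ Z(G) since a·b = ab ≠ a²²b = b·a.
Checking each of the 46 elements this way gives Z(G) = {e}, of order 1.

Answer: {e}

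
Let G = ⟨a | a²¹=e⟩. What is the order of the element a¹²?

Compute successive powers until reaching e:
  (a¹²)¹ = a¹², (a¹²)² = a³, (a¹²)³ = a¹⁵, (a¹²)⁴ = a⁶, (a¹²)⁵ = a¹⁸, (a¹²)⁶ = a⁹, (a¹²)⁷ = e.
The smallest positive k with (a¹²)ᵏ = e is 7.

Answer: 7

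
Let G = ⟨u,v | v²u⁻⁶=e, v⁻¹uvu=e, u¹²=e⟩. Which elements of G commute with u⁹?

⟨u⁹⟩ ⊆ C_G(u⁹) since powers of u⁹ commute with u⁹; so |C_G(u⁹)| ≥ |⟨u⁹⟩| = 4.
By orbit–stabilizer, |C_G(u⁹)| = |G| / |conj. class of u⁹| = 24 / 2 = 12.
The 12 elements commuting with u⁹ are {e, u, u², u³, u⁴, u⁵, u⁶, u⁷, u⁸, u⁹, u¹⁰, u¹¹}.

Answer: {e, u, u², u³, u⁴, u⁵, u⁶, u⁷, u⁸, u⁹, u¹⁰, u¹¹}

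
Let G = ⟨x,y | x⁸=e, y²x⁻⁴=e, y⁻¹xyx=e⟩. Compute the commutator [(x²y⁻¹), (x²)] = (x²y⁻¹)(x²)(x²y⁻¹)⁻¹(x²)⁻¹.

[(x²y⁻¹), (x²)] = (x²y⁻¹)·(x²)·(x²y⁻¹)⁻¹·(x²)⁻¹.
  (x²y⁻¹) · (x²) = y⁻¹
  (y⁻¹) · (x²y) = x⁶
  (x⁶) · (x⁶) = x⁴

Answer: x⁴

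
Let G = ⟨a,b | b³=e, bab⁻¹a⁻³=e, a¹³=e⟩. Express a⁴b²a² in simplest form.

Multiply left to right, reducing at each step:
  (a⁴) · b² = a⁴b²
  (a⁴b²) · a² = a⁹b²

Answer: a⁹b²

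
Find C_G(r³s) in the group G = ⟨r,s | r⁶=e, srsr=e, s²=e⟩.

⟨r³s⟩ ⊆ C_G(r³s) since powers of r³s commute with r³s; so |C_G(r³s)| ≥ |⟨r³s⟩| = 2.
By orbit–stabilizer, |C_G(r³s)| = |G| / |conj. class of r³s| = 12 / 3 = 4.
The 4 elements commuting with r³s are {e, r³, s, r³s}.

Answer: {e, r³, s, r³s}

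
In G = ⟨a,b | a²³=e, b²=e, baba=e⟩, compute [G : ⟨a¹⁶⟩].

First find ord(a¹⁶) by computing successive powers:
  (a¹⁶)¹ = a¹⁶, (a¹⁶)² = a⁹, (a¹⁶)³ = a², (a¹⁶)⁴ = a¹⁸, (a¹⁶)⁵ = a¹¹, (a¹⁶)⁶ = a⁴, (a¹⁶)⁷ = a²⁰, (a¹⁶)⁸ = a¹³, (a¹⁶)⁹ = a⁶, (a¹⁶)¹⁰ = a²², (a¹⁶)¹¹ = a¹⁵, (a¹⁶)¹² = a⁸, (a¹⁶)¹³ = a, (a¹⁶)¹⁴ = a¹⁷, (a¹⁶)¹⁵ = a¹⁰, (a¹⁶)¹⁶ = a³, (a¹⁶)¹⁷ = a¹⁹, (a¹⁶)¹⁸ = a¹², (a¹⁶)¹⁹ = a⁵, (a¹⁶)²⁰ = a²¹, (a¹⁶)²¹ = a¹⁴, (a¹⁶)²² = a⁷, (a¹⁶)²³ = e.
So |⟨a¹⁶⟩| = ord(a¹⁶) = 23. With |G| = 46, by Lagrange [G : ⟨a¹⁶⟩] = 46/23 = 2.

Answer: 2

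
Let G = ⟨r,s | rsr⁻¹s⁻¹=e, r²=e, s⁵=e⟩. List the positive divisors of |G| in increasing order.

|G| = 10 = 2 · 5. By Lagrange's theorem the order of any subgroup divides 10; the divisors of 10 are 1, 2, 5, 10.

Answer: 1, 2, 5, 10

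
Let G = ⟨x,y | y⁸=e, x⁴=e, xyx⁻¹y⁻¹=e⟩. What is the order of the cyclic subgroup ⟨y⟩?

|⟨y⟩| equals the order of y. Compute successive powers until reaching e:
  y¹ = y, y² = y², y³ = y³, y⁴ = y⁴, y⁵ = y⁵, y⁶ = y⁶, y⁷ = y⁷, y⁸ = e.
The smallest positive k with yᵏ = e is 8, so |⟨y⟩| = 8.

Answer: 8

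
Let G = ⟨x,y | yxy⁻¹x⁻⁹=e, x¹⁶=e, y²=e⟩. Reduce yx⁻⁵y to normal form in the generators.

Multiply left to right, reducing at each step:
  y · x⁻⁵ = x³y
  (x³y) · y = x³

Answer: x³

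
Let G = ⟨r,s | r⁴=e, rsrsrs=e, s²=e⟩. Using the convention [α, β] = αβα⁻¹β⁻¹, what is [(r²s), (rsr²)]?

[(r²s), (rsr²)] = (r²s)·(rsr²)·(r²s)⁻¹·(rsr²)⁻¹.
  (r²s) · (rsr²) = rsr
  (rsr) · (sr²) = sr
  (sr) · (r²sr³) = rs

Answer: rs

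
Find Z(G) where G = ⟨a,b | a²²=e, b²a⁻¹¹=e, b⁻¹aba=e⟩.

An element z ∈ Z(G) iff z commutes with every generator.
For example a¹¹ is central: (a¹¹)·a = a¹² = a·(a¹¹); (a¹¹)·b = b⁻¹ = b·(a¹¹).
Whereas a ∉ Z(G) since a·b = ab ≠ a¹⁰b⁻¹ = b·a.
Checking each of the 44 elements this way gives Z(G) = {e, a¹¹}, of order 2.

Answer: {e, a¹¹}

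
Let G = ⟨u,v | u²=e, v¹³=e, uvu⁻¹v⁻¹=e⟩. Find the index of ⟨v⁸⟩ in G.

First find ord(v⁸) by computing successive powers:
  (v⁸)¹ = v⁸, (v⁸)² = v³, (v⁸)³ = v¹¹, (v⁸)⁴ = v⁶, (v⁸)⁵ = v, (v⁸)⁶ = v⁹, (v⁸)⁷ = v⁴, (v⁸)⁸ = v¹², (v⁸)⁹ = v⁷, (v⁸)¹⁰ = v², (v⁸)¹¹ = v¹⁰, (v⁸)¹² = v⁵, (v⁸)¹³ = e.
So |⟨v⁸⟩| = ord(v⁸) = 13. With |G| = 26, by Lagrange [G : ⟨v⁸⟩] = 26/13 = 2.

Answer: 2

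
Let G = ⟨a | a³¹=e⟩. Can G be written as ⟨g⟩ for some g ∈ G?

|G| = 31. The element a has order 31 (its powers give 31 distinct elements), so ⟨a⟩ = G and G is cyclic.

Answer: Yes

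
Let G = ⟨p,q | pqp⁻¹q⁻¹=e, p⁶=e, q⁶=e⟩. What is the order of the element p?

Compute successive powers until reaching e:
  p¹ = p, p² = p², p³ = p³, p⁴ = p⁴, p⁵ = p⁵, p⁶ = e.
The smallest positive k with pᵏ = e is 6.

Answer: 6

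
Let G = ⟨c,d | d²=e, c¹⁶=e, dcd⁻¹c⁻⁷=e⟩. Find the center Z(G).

An element z ∈ Z(G) iff z commutes with every generator.
For example c⁸ is central: (c⁸)·c = c⁹ = c·(c⁸); (c⁸)·d = c⁸d = d·(c⁸).
Whereas c ∉ Z(G) since c·d = cd ≠ c⁷d = d·c.
Checking each of the 32 elements this way gives Z(G) = {e, c⁸}, of order 2.

Answer: {e, c⁸}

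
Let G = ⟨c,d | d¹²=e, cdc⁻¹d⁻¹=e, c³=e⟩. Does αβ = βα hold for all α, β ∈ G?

Each pair of generators commutes: c·d = cd = d·c. Since the generators pairwise commute, every element of G commutes with every other, so G is abelian.

Answer: Yes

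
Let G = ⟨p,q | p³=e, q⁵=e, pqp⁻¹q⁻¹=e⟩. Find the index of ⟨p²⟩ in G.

First find ord(p²) by computing successive powers:
  (p²)¹ = p², (p²)² = p, (p²)³ = e.
So |⟨p²⟩| = ord(p²) = 3. With |G| = 15, by Lagrange [G : ⟨p²⟩] = 15/3 = 5.

Answer: 5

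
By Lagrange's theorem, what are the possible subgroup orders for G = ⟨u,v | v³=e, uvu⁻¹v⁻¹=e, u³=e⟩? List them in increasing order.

|G| = 9 = 3². By Lagrange's theorem the order of any subgroup divides 9; the divisors of 9 are 1, 3, 9.

Answer: 1, 3, 9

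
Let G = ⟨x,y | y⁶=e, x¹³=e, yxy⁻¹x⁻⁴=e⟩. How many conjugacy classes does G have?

The conjugacy classes (representative and size) are:
  [e] (size 1), [x⁴] (size 6), [x¹¹] (size 6), [x⁷y] (size 13), [x⁸y²] (size 13), [x¹²y³] (size 13), [x⁵y⁴] (size 13), [x¹¹y⁵] (size 13).
Class equation: 1 + 6 + 6 + 13 + 13 + 13 + 13 + 13 = 78 = |G|. So G has 8 conjugacy classes.

Answer: 8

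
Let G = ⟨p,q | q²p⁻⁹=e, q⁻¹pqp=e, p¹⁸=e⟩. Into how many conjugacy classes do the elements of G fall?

The conjugacy classes (representative and size) are:
  [e] (size 1), [p¹⁷] (size 2), [p¹⁶] (size 2), [p³] (size 2), [p¹⁴] (size 2), [p¹³] (size 2), [p¹²] (size 2), [p¹¹] (size 2), [p¹⁰] (size 2), [p⁹] (size 1), [p⁸q] (size 9), [pq] (size 9).
Class equation: 1 + 2 + 2 + 2 + 2 + 2 + 2 + 2 + 2 + 1 + 9 + 9 = 36 = |G|. So G has 12 conjugacy classes.

Answer: 12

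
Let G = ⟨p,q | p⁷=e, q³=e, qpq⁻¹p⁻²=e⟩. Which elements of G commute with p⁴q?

⟨p⁴q⟩ ⊆ C_G(p⁴q) since powers of p⁴q commute with p⁴q; so |C_G(p⁴q)| ≥ |⟨p⁴q⟩| = 3.
By orbit–stabilizer, |C_G(p⁴q)| = |G| / |conj. class of p⁴q| = 21 / 7 = 3.
The 3 elements commuting with p⁴q are {e, p⁴q, p⁵q²}.

Answer: {e, p⁴q, p⁵q²}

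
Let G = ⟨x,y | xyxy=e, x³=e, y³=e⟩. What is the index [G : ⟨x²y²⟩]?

First find ord(x²y²) by computing successive powers:
  (x²y²)¹ = x²y², (x²y²)² = e.
So |⟨x²y²⟩| = ord(x²y²) = 2. With |G| = 12, by Lagrange [G : ⟨x²y²⟩] = 12/2 = 6.

Answer: 6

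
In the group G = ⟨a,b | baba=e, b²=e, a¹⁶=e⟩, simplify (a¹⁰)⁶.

Compute successive powers of (a¹⁰), reducing at each step:
  (a¹⁰)²: (a¹⁰) · a¹⁰ = a⁴
  (a¹⁰)³: (a⁴) · a¹⁰ = a¹⁴
  (a¹⁰)⁴: (a¹⁴) · a¹⁰ = a⁸
  (a¹⁰)⁵: (a⁸) · a¹⁰ = a²
  (a¹⁰)⁶: (a²) · a¹⁰ = a¹²

Answer: a¹²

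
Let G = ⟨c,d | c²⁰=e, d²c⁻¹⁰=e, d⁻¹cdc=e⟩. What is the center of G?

An element z ∈ Z(G) iff z commutes with every generator.
For example c¹⁰ is central: (c¹⁰)·c = c¹¹ = c·(c¹⁰); (c¹⁰)·d = d⁻¹ = d·(c¹⁰).
Whereas c ∉ Z(G) since c·d = cd ≠ c⁹d⁻¹ = d·c.
Checking each of the 40 elements this way gives Z(G) = {e, c¹⁰}, of order 2.

Answer: {e, c¹⁰}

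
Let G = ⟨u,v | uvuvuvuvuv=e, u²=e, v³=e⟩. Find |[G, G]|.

G' = [G, G] is generated by all commutators. The generator-pair commutators are: [u, v] = uvuv².
The subgroup they normally generate is {e, u, v, v², uv, uvu, uvuv, uvuvu, v²uv²u, v²uv², v²u, uv², vu, vuv, vuvu, uv²uv²u, uv²uv², uv²u, v²uv, v²uvu, v²uvuv, vuv²uv², vuv²u, vuv², uvuv², uv²uv, uv²uvu, uv²uvuv, uvuv²uv², uvuv²u, v²uv²uv, uvuv²uv, uvuv²uvu, uvuv²uvuv, v²uv²uvuv², v²uv²uvu, v²uv²uvuv, v²uvuv²uv², v²uvuv²u, v²uvuv², vuvuv², vuv²uv, vuv²uvu, vuv²uvuv, vuvuv²uv², vuvuv²u, vuvuv²uv, uv²uvuv²uv², uv²uvuv²u, uv²uvuv², v²uvuv²uv, v²uvuv²uvu, vuv²uvuv²u, vuv²uvuv², uv²uvuv²uv, uv²uvuv²uvu, uvuv²uvuv²u, uvuv²uvuv², uvuv²uvuv²uv, vuv²uvuv²uv}, of order 60.
Check: |G/G'| = 60/60 = 1 is the order of the abelianisation.

Answer: 60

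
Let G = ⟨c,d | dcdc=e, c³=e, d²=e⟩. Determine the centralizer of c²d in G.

⟨c²d⟩ ⊆ C_G(c²d) since powers of c²d commute with c²d; so |C_G(c²d)| ≥ |⟨c²d⟩| = 2.
By orbit–stabilizer, |C_G(c²d)| = |G| / |conj. class of c²d| = 6 / 3 = 2.
The 2 elements commuting with c²d are {e, c²d}.

Answer: {e, c²d}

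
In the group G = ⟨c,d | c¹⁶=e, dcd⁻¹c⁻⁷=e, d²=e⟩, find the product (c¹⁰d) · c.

Compute (c¹⁰d) · c by multiplying left to right and reducing via the relations at each step:
  (c¹⁰d) · c = cd

Answer: cd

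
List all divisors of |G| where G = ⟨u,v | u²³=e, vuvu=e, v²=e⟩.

|G| = 46 = 2 · 23. By Lagrange's theorem the order of any subgroup divides 46; the divisors of 46 are 1, 2, 23, 46.

Answer: 1, 2, 23, 46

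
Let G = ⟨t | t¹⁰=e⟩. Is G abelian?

G has a single generator, so G is cyclic and hence abelian.

Answer: Yes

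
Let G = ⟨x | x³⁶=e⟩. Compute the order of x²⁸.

Compute successive powers until reaching e:
  (x²⁸)¹ = x²⁸, (x²⁸)² = x²⁰, (x²⁸)³ = x¹², (x²⁸)⁴ = x⁴, (x²⁸)⁵ = x³², (x²⁸)⁶ = x²⁴, (x²⁸)⁷ = x¹⁶, (x²⁸)⁸ = x⁸, (x²⁸)⁹ = e.
The smallest positive k with (x²⁸)ᵏ = e is 9.

Answer: 9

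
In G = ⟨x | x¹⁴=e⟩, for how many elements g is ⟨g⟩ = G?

G is cyclic of order 14. An element generates G iff its order is 14, and a cyclic group of order 14 has exactly φ(14) = 6 such elements.

Answer: 6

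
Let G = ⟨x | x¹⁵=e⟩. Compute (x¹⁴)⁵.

Compute successive powers of (x¹⁴), reducing at each step:
  (x¹⁴)²: (x¹⁴) · x¹⁴ = x¹³
  (x¹⁴)³: (x¹³) · x¹⁴ = x¹²
  (x¹⁴)⁴: (x¹²) · x¹⁴ = x¹¹
  (x¹⁴)⁵: (x¹¹) · x¹⁴ = x¹⁰

Answer: x¹⁰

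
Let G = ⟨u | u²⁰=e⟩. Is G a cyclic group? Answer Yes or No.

|G| = 20. The element u has order 20 (its powers give 20 distinct elements), so ⟨u⟩ = G and G is cyclic.

Answer: Yes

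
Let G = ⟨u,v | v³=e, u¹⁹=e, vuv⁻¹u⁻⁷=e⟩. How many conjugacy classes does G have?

The conjugacy classes (representative and size) are:
  [e] (size 1), [u¹¹] (size 3), [u¹⁴] (size 3), [u⁶] (size 3), [u¹⁷] (size 3), [u¹²] (size 3), [u¹⁰] (size 3), [u²v] (size 19), [u¹⁸v²] (size 19).
Class equation: 1 + 3 + 3 + 3 + 3 + 3 + 3 + 19 + 19 = 57 = |G|. So G has 9 conjugacy classes.

Answer: 9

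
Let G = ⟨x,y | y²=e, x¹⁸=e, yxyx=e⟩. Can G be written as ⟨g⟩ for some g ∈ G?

Every cyclic group is abelian. But x·y = xy while y·x = x¹⁷y, so x·y ≠ y·x and G is not abelian. Hence G is not cyclic.

Answer: No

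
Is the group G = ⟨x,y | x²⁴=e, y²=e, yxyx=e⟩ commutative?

x·y = xy but y·x = x²³y, so x·y ≠ y·x and G is not abelian.

Answer: No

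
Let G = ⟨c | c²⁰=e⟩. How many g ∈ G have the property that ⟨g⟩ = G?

G is cyclic of order 20. An element generates G iff its order is 20, and a cyclic group of order 20 has exactly φ(20) = 8 such elements.

Answer: 8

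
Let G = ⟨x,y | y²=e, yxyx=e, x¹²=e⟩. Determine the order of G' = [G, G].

G' = [G, G] is generated by all commutators. The generator-pair commutators are: [x, y] = x².
The subgroup they normally generate is {e, x², x⁴, x⁶, x⁸, x¹⁰}, of order 6.
Check: |G/G'| = 24/6 = 4 is the order of the abelianisation.

Answer: 6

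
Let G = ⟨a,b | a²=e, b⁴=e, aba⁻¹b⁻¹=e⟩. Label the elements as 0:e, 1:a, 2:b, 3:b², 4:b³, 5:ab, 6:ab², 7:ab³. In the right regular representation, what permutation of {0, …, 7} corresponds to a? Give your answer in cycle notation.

(0 1)(2 5)(3 6)(4 7)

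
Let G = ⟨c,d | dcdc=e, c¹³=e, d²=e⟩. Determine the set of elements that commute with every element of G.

An element z ∈ Z(G) iff z commutes with every generator.
For example e is central: e·c = c = c·e; e·d = d = d·e.
Whereas c ∉ Z(G) since c·d = cd ≠ c¹²d = d·c.
Checking each of the 26 elements this way gives Z(G) = {e}, of order 1.

Answer: {e}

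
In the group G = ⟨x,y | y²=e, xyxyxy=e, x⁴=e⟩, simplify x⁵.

Compute successive powers of x, reducing at each step:
  x²: x · x = x²
  x³: (x²) · x = x³
  x⁴: (x³) · x = e
  x⁵: e · x = x

Answer: x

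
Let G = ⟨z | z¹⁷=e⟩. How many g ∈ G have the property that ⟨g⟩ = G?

G is cyclic of order 17. An element generates G iff its order is 17, and a cyclic group of order 17 has exactly φ(17) = 16 such elements.

Answer: 16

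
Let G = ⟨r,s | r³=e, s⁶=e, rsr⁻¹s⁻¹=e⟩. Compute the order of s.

Compute successive powers until reaching e:
  s¹ = s, s² = s², s³ = s³, s⁴ = s⁴, s⁵ = s⁵, s⁶ = e.
The smallest positive k with sᵏ = e is 6.

Answer: 6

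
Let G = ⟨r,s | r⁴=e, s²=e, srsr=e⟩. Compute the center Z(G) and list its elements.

An element z ∈ Z(G) iff z commutes with every generator.
For example r² is central: (r²)·r = r³ = r·(r²); (r²)·s = r²s = s·(r²).
Whereas r ∉ Z(G) since r·s = rs ≠ r³s = s·r.
Checking each of the 8 elements this way gives Z(G) = {e, r²}, of order 2.

Answer: {e, r²}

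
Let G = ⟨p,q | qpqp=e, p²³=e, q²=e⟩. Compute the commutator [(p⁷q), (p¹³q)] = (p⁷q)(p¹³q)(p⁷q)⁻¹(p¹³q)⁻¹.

[(p⁷q), (p¹³q)] = (p⁷q)·(p¹³q)·(p⁷q)⁻¹·(p¹³q)⁻¹.
  (p⁷q) · (p¹³q) = p¹⁷
  (p¹⁷) · (p⁷q) = pq
  (pq) · (p¹³q) = p¹¹

Answer: p¹¹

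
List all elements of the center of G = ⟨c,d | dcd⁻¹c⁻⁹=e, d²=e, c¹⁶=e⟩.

An element z ∈ Z(G) iff z commutes with every generator.
For example c² is central: (c²)·c = c³ = c·(c²); (c²)·d = c²d = d·(c²).
Whereas c ∉ Z(G) since c·d = cd ≠ c⁹d = d·c.
Checking each of the 32 elements this way gives Z(G) = {e, c², c⁴, c⁶, c⁸, c¹⁰, c¹², c¹⁴}, of order 8.

Answer: {e, c², c⁴, c⁶, c⁸, c¹⁰, c¹², c¹⁴}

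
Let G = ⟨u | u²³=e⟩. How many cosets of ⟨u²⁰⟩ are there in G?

First find ord(u²⁰) by computing successive powers:
  (u²⁰)¹ = u²⁰, (u²⁰)² = u¹⁷, (u²⁰)³ = u¹⁴, (u²⁰)⁴ = u¹¹, (u²⁰)⁵ = u⁸, (u²⁰)⁶ = u⁵, (u²⁰)⁷ = u², (u²⁰)⁸ = u²², (u²⁰)⁹ = u¹⁹, (u²⁰)¹⁰ = u¹⁶, (u²⁰)¹¹ = u¹³, (u²⁰)¹² = u¹⁰, (u²⁰)¹³ = u⁷, (u²⁰)¹⁴ = u⁴, (u²⁰)¹⁵ = u, (u²⁰)¹⁶ = u²¹, (u²⁰)¹⁷ = u¹⁸, (u²⁰)¹⁸ = u¹⁵, (u²⁰)¹⁹ = u¹², (u²⁰)²⁰ = u⁹, (u²⁰)²¹ = u⁶, (u²⁰)²² = u³, (u²⁰)²³ = e.
So |⟨u²⁰⟩| = ord(u²⁰) = 23. With |G| = 23, by Lagrange [G : ⟨u²⁰⟩] = 23/23 = 1.

Answer: 1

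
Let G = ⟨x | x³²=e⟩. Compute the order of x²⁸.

Compute successive powers until reaching e:
  (x²⁸)¹ = x²⁸, (x²⁸)² = x²⁴, (x²⁸)³ = x²⁰, (x²⁸)⁴ = x¹⁶, (x²⁸)⁵ = x¹², (x²⁸)⁶ = x⁸, (x²⁸)⁷ = x⁴, (x²⁸)⁸ = e.
The smallest positive k with (x²⁸)ᵏ = e is 8.

Answer: 8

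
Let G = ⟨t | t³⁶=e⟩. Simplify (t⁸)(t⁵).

Compute (t⁸) · (t⁵) by multiplying left to right and reducing via the relations at each step:
  (t⁸) · t⁵ = t¹³

Answer: t¹³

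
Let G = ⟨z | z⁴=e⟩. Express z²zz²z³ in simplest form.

Multiply left to right, reducing at each step:
  (z²) · z = z³
  (z³) · z² = z
  z · z³ = e

Answer: e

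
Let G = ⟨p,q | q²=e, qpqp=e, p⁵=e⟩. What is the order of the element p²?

Compute successive powers until reaching e:
  (p²)¹ = p², (p²)² = p⁴, (p²)³ = p, (p²)⁴ = p³, (p²)⁵ = e.
The smallest positive k with (p²)ᵏ = e is 5.

Answer: 5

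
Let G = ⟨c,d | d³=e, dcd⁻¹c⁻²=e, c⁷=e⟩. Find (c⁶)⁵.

Compute successive powers of (c⁶), reducing at each step:
  (c⁶)²: (c⁶) · c⁶ = c⁵
  (c⁶)³: (c⁵) · c⁶ = c⁴
  (c⁶)⁴: (c⁴) · c⁶ = c³
  (c⁶)⁵: (c³) · c⁶ = c²

Answer: c²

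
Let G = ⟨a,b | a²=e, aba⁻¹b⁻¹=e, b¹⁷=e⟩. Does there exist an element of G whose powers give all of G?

|G| = 34. The element ab has order 34 (its powers give 34 distinct elements), so ⟨ab⟩ = G and G is cyclic.

Answer: Yes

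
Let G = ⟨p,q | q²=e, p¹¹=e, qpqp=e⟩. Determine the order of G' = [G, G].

G' = [G, G] is generated by all commutators. The generator-pair commutators are: [p, q] = p².
The subgroup they normally generate is {e, p, p², p³, p⁴, p⁵, p⁶, p⁷, p⁸, p⁹, p¹⁰}, of order 11.
Check: |G/G'| = 22/11 = 2 is the order of the abelianisation.

Answer: 11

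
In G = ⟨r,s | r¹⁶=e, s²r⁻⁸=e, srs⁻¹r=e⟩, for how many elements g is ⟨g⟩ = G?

⟨g⟩ = G would require ord(g) = |G| = 32, but the maximum element order in G is 16 < 32. So G is not cyclic and no single element generates it: the count is 0.

Answer: 0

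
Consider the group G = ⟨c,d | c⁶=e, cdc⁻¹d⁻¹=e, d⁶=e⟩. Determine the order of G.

Enumerate words in the generators, reducing via the relations: the distinct elements are
  {c, d, e, cd, c², c³, c⁴, c⁵, d², d³, d⁴, d⁵, cd², cd³, cd⁴, cd⁵, c²d, c³d, c⁴d, c⁵d, c²d², c²d³, c²d⁴, c²d⁵, c³d², c³d³, c³d⁴, c³d⁵, c⁴d², c⁴d³, c⁴d⁴, c⁴d⁵, c⁵d², c⁵d³, c⁵d⁴, c⁵d⁵}.
No further products give new elements, so |G| = 36.

Answer: 36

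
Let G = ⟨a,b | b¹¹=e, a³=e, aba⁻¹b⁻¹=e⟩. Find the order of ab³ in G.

Compute successive powers until reaching e:
  (ab³)¹ = ab³, (ab³)² = a²b⁶, (ab³)³ = b⁹, (ab³)⁴ = ab, (ab³)⁵ = a²b⁴, (ab³)⁶ = b⁷, (ab³)⁷ = ab¹⁰, (ab³)⁸ = a²b², (ab³)⁹ = b⁵, (ab³)¹⁰ = ab⁸, (ab³)¹¹ = a², (ab³)¹² = b³, (ab³)¹³ = ab⁶, (ab³)¹⁴ = a²b⁹, (ab³)¹⁵ = b, (ab³)¹⁶ = ab⁴, (ab³)¹⁷ = a²b⁷, (ab³)¹⁸ = b¹⁰, (ab³)¹⁹ = ab², (ab³)²⁰ = a²b⁵, (ab³)²¹ = b⁸, (ab³)²² = a, (ab³)²³ = a²b³, (ab³)²⁴ = b⁶, (ab³)²⁵ = ab⁹, (ab³)²⁶ = a²b, (ab³)²⁷ = b⁴, (ab³)²⁸ = ab⁷, (ab³)²⁹ = a²b¹⁰, (ab³)³⁰ = b², (ab³)³¹ = ab⁵, (ab³)³² = a²b⁸, (ab³)³³ = e.
The smallest positive k with (ab³)ᵏ = e is 33.

Answer: 33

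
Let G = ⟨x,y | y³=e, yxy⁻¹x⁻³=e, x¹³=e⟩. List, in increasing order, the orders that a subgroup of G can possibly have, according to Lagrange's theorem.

|G| = 39 = 3 · 13. By Lagrange's theorem the order of any subgroup divides 39; the divisors of 39 are 1, 3, 13, 39.

Answer: 1, 3, 13, 39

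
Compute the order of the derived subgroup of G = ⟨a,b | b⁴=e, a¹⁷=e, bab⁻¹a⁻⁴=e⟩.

G' = [G, G] is generated by all commutators. The generator-pair commutators are: [a, b] = a¹⁴.
The subgroup they normally generate is {e, a, a², a³, a⁴, a⁵, a⁶, a⁷, a⁸, a⁹, a¹⁰, a¹¹, a¹², a¹³, a¹⁴, a¹⁵, a¹⁶}, of order 17.
Check: |G/G'| = 68/17 = 4 is the order of the abelianisation.

Answer: 17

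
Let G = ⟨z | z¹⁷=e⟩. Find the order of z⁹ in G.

Compute successive powers until reaching e:
  (z⁹)¹ = z⁹, (z⁹)² = z, (z⁹)³ = z¹⁰, (z⁹)⁴ = z², (z⁹)⁵ = z¹¹, (z⁹)⁶ = z³, (z⁹)⁷ = z¹², (z⁹)⁸ = z⁴, (z⁹)⁹ = z¹³, (z⁹)¹⁰ = z⁵, (z⁹)¹¹ = z¹⁴, (z⁹)¹² = z⁶, (z⁹)¹³ = z¹⁵, (z⁹)¹⁴ = z⁷, (z⁹)¹⁵ = z¹⁶, (z⁹)¹⁶ = z⁸, (z⁹)¹⁷ = e.
The smallest positive k with (z⁹)ᵏ = e is 17.

Answer: 17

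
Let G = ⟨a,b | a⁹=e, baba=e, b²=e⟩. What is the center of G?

An element z ∈ Z(G) iff z commutes with every generator.
For example e is central: e·a = a = a·e; e·b = b = b·e.
Whereas a ∉ Z(G) since a·b = ab ≠ a⁸b = b·a.
Checking each of the 18 elements this way gives Z(G) = {e}, of order 1.

Answer: {e}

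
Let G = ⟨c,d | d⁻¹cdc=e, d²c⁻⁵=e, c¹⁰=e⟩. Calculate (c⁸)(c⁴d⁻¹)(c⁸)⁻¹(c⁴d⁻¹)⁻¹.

[(c⁸), (c⁴d⁻¹)] = (c⁸)·(c⁴d⁻¹)·(c⁸)⁻¹·(c⁴d⁻¹)⁻¹.
  (c⁸) · (c⁴d⁻¹) = c²d⁻¹
  (c²d⁻¹) · (c²) = d⁻¹
  (d⁻¹) · (c⁴d) = c⁶

Answer: c⁶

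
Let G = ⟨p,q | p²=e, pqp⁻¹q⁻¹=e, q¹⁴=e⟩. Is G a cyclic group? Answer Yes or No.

|G| = 28, but the maximum element order in G is 14 < 28. No single element generates all of G, so G is not cyclic.

Answer: No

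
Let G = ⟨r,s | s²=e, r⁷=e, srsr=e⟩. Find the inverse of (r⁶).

The order of (r⁶) is 7 (smallest k with (r⁶)ᵏ = e), so (r⁶)⁻¹ = (r⁶)⁶ = r.
Check: (r⁶) · r → (r⁶) · r = e, giving e as required.

Answer: r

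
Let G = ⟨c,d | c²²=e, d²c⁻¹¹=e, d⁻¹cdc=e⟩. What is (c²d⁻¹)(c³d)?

Compute (c²d⁻¹) · (c³d) by multiplying left to right and reducing via the relations at each step:
  (c²d⁻¹) · c³ = c¹⁰d
  (c¹⁰d) · d = c²¹

Answer: c²¹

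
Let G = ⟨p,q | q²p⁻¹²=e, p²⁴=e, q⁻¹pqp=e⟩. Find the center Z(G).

An element z ∈ Z(G) iff z commutes with every generator.
For example p¹² is central: (p¹²)·p = p¹³ = p·(p¹²); (p¹²)·q = q⁻¹ = q·(p¹²).
Whereas p ∉ Z(G) since p·q = pq ≠ p¹¹q⁻¹ = q·p.
Checking each of the 48 elements this way gives Z(G) = {e, p¹²}, of order 2.

Answer: {e, p¹²}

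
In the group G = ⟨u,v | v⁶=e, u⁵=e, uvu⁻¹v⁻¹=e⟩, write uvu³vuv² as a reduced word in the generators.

Multiply left to right, reducing at each step:
  u · v = uv
  (uv) · u³ = u⁴v
  (u⁴v) · v = u⁴v²
  (u⁴v²) · u = v²
  (v²) · v² = v⁴

Answer: v⁴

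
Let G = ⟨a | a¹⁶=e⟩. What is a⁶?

Compute successive powers of a, reducing at each step:
  a²: a · a = a²
  a³: (a²) · a = a³
  a⁴: (a³) · a = a⁴
  a⁵: (a⁴) · a = a⁵
  a⁶: (a⁵) · a = a⁶

Answer: a⁶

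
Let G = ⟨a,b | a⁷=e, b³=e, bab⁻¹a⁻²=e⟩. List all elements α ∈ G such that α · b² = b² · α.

⟨b²⟩ ⊆ C_G(b²) since powers of b² commute with b²; so |C_G(b²)| ≥ |⟨b²⟩| = 3.
By orbit–stabilizer, |C_G(b²)| = |G| / |conj. class of b²| = 21 / 7 = 3.
The 3 elements commuting with b² are {e, b, b²}.

Answer: {e, b, b²}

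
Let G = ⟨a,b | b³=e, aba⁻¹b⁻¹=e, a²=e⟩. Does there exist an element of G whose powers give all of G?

|G| = 6. The element ab has order 6 (its powers give 6 distinct elements), so ⟨ab⟩ = G and G is cyclic.

Answer: Yes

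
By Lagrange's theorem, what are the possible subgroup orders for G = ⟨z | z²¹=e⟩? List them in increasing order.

|G| = 21 = 3 · 7. By Lagrange's theorem the order of any subgroup divides 21; the divisors of 21 are 1, 3, 7, 21.

Answer: 1, 3, 7, 21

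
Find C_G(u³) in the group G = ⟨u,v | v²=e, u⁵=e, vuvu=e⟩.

⟨u³⟩ ⊆ C_G(u³) since powers of u³ commute with u³; so |C_G(u³)| ≥ |⟨u³⟩| = 5.
By orbit–stabilizer, |C_G(u³)| = |G| / |conj. class of u³| = 10 / 2 = 5.
The 5 elements commuting with u³ are {e, u, u², u³, u⁴}.

Answer: {e, u, u², u³, u⁴}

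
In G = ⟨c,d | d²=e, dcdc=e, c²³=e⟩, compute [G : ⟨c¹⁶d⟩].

First find ord(c¹⁶d) by computing successive powers:
  (c¹⁶d)¹ = c¹⁶d, (c¹⁶d)² = e.
So |⟨c¹⁶d⟩| = ord(c¹⁶d) = 2. With |G| = 46, by Lagrange [G : ⟨c¹⁶d⟩] = 46/2 = 23.

Answer: 23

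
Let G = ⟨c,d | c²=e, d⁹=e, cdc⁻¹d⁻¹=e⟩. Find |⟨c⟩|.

|⟨c⟩| equals the order of c. Compute successive powers until reaching e:
  c¹ = c, c² = e.
The smallest positive k with cᵏ = e is 2, so |⟨c⟩| = 2.

Answer: 2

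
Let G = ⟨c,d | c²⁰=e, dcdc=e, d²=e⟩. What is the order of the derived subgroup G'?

G' = [G, G] is generated by all commutators. The generator-pair commutators are: [c, d] = c².
The subgroup they normally generate is {e, c², c⁴, c⁶, c⁸, c¹⁰, c¹², c¹⁴, c¹⁶, c¹⁸}, of order 10.
Check: |G/G'| = 40/10 = 4 is the order of the abelianisation.

Answer: 10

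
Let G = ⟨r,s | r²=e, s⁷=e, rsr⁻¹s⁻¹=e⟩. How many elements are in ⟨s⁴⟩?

|⟨s⁴⟩| equals the order of s⁴. Compute successive powers until reaching e:
  (s⁴)¹ = s⁴, (s⁴)² = s, (s⁴)³ = s⁵, (s⁴)⁴ = s², (s⁴)⁵ = s⁶, (s⁴)⁶ = s³, (s⁴)⁷ = e.
The smallest positive k with (s⁴)ᵏ = e is 7, so |⟨s⁴⟩| = 7.

Answer: 7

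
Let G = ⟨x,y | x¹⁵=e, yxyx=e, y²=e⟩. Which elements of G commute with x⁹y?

⟨x⁹y⟩ ⊆ C_G(x⁹y) since powers of x⁹y commute with x⁹y; so |C_G(x⁹y)| ≥ |⟨x⁹y⟩| = 2.
By orbit–stabilizer, |C_G(x⁹y)| = |G| / |conj. class of x⁹y| = 30 / 15 = 2.
The 2 elements commuting with x⁹y are {e, x⁹y}.

Answer: {e, x⁹y}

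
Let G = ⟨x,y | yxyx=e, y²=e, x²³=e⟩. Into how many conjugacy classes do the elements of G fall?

The conjugacy classes (representative and size) are:
  [e] (size 1), [x] (size 2), [x²¹] (size 2), [x²⁰] (size 2), [x⁴] (size 2), [x¹⁸] (size 2), [x⁶] (size 2), [x¹⁶] (size 2), [x⁸] (size 2), [x⁹] (size 2), [x¹⁰] (size 2), [x¹²] (size 2), [x¹⁸y] (size 23).
Class equation: 1 + 2 + 2 + 2 + 2 + 2 + 2 + 2 + 2 + 2 + 2 + 2 + 23 = 46 = |G|. So G has 13 conjugacy classes.

Answer: 13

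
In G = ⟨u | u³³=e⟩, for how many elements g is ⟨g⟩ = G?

G is cyclic of order 33. An element generates G iff its order is 33, and a cyclic group of order 33 has exactly φ(33) = 20 such elements.

Answer: 20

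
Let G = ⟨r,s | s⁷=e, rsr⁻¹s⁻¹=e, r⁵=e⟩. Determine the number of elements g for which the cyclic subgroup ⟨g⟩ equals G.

G is cyclic of order 35. An element generates G iff its order is 35, and a cyclic group of order 35 has exactly φ(35) = 24 such elements.

Answer: 24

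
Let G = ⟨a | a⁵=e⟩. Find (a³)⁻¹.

The order of (a³) is 5 (smallest k with (a³)ᵏ = e), so (a³)⁻¹ = (a³)⁴ = a².
Check: (a³) · (a²) → (a³) · a² = e, giving e as required.

Answer: a²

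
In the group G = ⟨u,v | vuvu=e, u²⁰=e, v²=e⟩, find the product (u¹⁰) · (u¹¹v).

Compute (u¹⁰) · (u¹¹v) by multiplying left to right and reducing via the relations at each step:
  (u¹⁰) · u¹¹ = u
  u · v = uv

Answer: uv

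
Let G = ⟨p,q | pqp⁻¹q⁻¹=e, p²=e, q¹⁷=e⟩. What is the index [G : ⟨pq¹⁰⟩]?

First find ord(pq¹⁰) by computing successive powers:
  (pq¹⁰)¹ = pq¹⁰, (pq¹⁰)² = q³, (pq¹⁰)³ = pq¹³, (pq¹⁰)⁴ = q⁶, (pq¹⁰)⁵ = pq¹⁶, (pq¹⁰)⁶ = q⁹, (pq¹⁰)⁷ = pq², (pq¹⁰)⁸ = q¹², (pq¹⁰)⁹ = pq⁵, (pq¹⁰)¹⁰ = q¹⁵, (pq¹⁰)¹¹ = pq⁸, (pq¹⁰)¹² = q, (pq¹⁰)¹³ = pq¹¹, (pq¹⁰)¹⁴ = q⁴, (pq¹⁰)¹⁵ = pq¹⁴, (pq¹⁰)¹⁶ = q⁷, (pq¹⁰)¹⁷ = p, (pq¹⁰)¹⁸ = q¹⁰, (pq¹⁰)¹⁹ = pq³, (pq¹⁰)²⁰ = q¹³, (pq¹⁰)²¹ = pq⁶, (pq¹⁰)²² = q¹⁶, (pq¹⁰)²³ = pq⁹, (pq¹⁰)²⁴ = q², (pq¹⁰)²⁵ = pq¹², (pq¹⁰)²⁶ = q⁵, (pq¹⁰)²⁷ = pq¹⁵, (pq¹⁰)²⁸ = q⁸, (pq¹⁰)²⁹ = pq, (pq¹⁰)³⁰ = q¹¹, (pq¹⁰)³¹ = pq⁴, (pq¹⁰)³² = q¹⁴, (pq¹⁰)³³ = pq⁷, (pq¹⁰)³⁴ = e.
So |⟨pq¹⁰⟩| = ord(pq¹⁰) = 34. With |G| = 34, by Lagrange [G : ⟨pq¹⁰⟩] = 34/34 = 1.

Answer: 1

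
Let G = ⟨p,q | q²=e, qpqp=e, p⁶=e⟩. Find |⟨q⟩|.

|⟨q⟩| equals the order of q. Compute successive powers until reaching e:
  q¹ = q, q² = e.
The smallest positive k with qᵏ = e is 2, so |⟨q⟩| = 2.

Answer: 2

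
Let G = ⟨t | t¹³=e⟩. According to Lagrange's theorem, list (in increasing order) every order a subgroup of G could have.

|G| = 13 = 13. By Lagrange's theorem the order of any subgroup divides 13; the divisors of 13 are 1, 13.

Answer: 1, 13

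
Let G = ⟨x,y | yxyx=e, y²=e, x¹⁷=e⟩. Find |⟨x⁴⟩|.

|⟨x⁴⟩| equals the order of x⁴. Compute successive powers until reaching e:
  (x⁴)¹ = x⁴, (x⁴)² = x⁸, (x⁴)³ = x¹², (x⁴)⁴ = x¹⁶, (x⁴)⁵ = x³, (x⁴)⁶ = x⁷, (x⁴)⁷ = x¹¹, (x⁴)⁸ = x¹⁵, (x⁴)⁹ = x², (x⁴)¹⁰ = x⁶, (x⁴)¹¹ = x¹⁰, (x⁴)¹² = x¹⁴, (x⁴)¹³ = x, (x⁴)¹⁴ = x⁵, (x⁴)¹⁵ = x⁹, (x⁴)¹⁶ = x¹³, (x⁴)¹⁷ = e.
The smallest positive k with (x⁴)ᵏ = e is 17, so |⟨x⁴⟩| = 17.

Answer: 17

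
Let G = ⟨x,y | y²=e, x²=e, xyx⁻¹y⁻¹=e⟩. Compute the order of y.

Compute successive powers until reaching e:
  y¹ = y, y² = e.
The smallest positive k with yᵏ = e is 2.

Answer: 2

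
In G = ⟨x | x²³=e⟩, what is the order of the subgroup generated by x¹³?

|⟨x¹³⟩| equals the order of x¹³. Compute successive powers until reaching e:
  (x¹³)¹ = x¹³, (x¹³)² = x³, (x¹³)³ = x¹⁶, (x¹³)⁴ = x⁶, (x¹³)⁵ = x¹⁹, (x¹³)⁶ = x⁹, (x¹³)⁷ = x²², (x¹³)⁸ = x¹², (x¹³)⁹ = x², (x¹³)¹⁰ = x¹⁵, (x¹³)¹¹ = x⁵, (x¹³)¹² = x¹⁸, (x¹³)¹³ = x⁸, (x¹³)¹⁴ = x²¹, (x¹³)¹⁵ = x¹¹, (x¹³)¹⁶ = x, (x¹³)¹⁷ = x¹⁴, (x¹³)¹⁸ = x⁴, (x¹³)¹⁹ = x¹⁷, (x¹³)²⁰ = x⁷, (x¹³)²¹ = x²⁰, (x¹³)²² = x¹⁰, (x¹³)²³ = e.
The smallest positive k with (x¹³)ᵏ = e is 23, so |⟨x¹³⟩| = 23.

Answer: 23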